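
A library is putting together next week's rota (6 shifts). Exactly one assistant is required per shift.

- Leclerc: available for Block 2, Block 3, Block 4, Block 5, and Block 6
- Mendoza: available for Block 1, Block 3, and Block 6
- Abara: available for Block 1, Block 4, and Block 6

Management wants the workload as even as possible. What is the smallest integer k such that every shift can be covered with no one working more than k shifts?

2

With 3 assistants and 6 worker-slots to fill, someone must work at least ⌈6/3⌉ = 2 shifts, so k ≥ 2.
k = 2 works: Block 1→Mendoza, Block 2→Leclerc, Block 3→Mendoza, Block 4→Abara, Block 5→Leclerc, Block 6→Abara.
Loads: Leclerc 2, Mendoza 2, Abara 2 — all ≤ 2.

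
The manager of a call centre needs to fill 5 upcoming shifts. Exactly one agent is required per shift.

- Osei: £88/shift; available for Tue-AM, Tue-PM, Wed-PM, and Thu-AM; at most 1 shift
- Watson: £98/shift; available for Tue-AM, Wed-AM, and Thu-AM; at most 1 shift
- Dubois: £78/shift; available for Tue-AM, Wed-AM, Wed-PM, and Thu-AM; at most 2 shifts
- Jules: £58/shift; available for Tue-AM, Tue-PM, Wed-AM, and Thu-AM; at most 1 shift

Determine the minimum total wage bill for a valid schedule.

£400

Picking the cheapest available agent for each shift independently would cost £310, but that ignores the shift limits.
An optimal schedule: Tue-AM→Dubois, Tue-PM→Osei, Wed-AM→Watson, Wed-PM→Dubois, Thu-AM→Jules.
Total: 78 + 88 + 98 + 78 + 58 = £400.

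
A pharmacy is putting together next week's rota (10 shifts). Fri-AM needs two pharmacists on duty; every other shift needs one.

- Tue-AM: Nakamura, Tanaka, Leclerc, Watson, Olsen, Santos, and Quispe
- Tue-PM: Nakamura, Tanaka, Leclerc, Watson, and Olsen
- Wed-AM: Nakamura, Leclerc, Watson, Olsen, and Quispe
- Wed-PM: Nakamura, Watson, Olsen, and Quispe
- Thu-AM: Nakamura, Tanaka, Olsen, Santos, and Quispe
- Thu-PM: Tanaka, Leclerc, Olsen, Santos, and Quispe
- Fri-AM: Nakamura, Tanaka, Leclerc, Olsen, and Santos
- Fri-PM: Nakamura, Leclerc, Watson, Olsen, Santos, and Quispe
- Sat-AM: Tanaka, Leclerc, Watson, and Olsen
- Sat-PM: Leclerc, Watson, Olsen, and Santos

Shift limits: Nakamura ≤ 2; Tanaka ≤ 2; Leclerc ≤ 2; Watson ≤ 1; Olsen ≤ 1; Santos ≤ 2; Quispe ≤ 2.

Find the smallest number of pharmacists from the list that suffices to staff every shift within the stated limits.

6

11 slots to fill and no one can take more than 2, so at least ⌈11/2⌉ = 6 pharmacists are needed.
Nakamura, Tanaka, Leclerc, Watson, Santos, and Quispe alone can cover everything: Tue-AM→Quispe, Tue-PM→Nakamura, Wed-AM→Leclerc, Wed-PM→Nakamura, Thu-AM→Santos, Thu-PM→Quispe, Fri-AM→Tanaka+Santos, Fri-PM→Watson, Sat-AM→Tanaka, Sat-PM→Leclerc.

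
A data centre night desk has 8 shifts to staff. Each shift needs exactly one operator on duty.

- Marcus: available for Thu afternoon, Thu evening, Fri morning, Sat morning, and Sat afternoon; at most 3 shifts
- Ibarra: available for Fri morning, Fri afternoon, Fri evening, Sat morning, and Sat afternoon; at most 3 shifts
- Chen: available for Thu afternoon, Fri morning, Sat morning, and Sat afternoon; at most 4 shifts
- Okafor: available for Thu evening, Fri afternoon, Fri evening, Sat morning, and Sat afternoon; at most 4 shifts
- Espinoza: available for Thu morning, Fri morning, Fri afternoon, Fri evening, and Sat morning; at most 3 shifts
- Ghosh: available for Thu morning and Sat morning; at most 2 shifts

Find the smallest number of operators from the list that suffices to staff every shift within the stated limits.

3

8 slots to fill and no one can take more than 4, so at least ⌈8/4⌉ = 2 operators are needed.
No set of 2 operators can cover every shift (each such set leaves at least one shift with no one available or exceeds a cap).
Marcus, Ibarra, and Espinoza alone can cover everything: Thu morning→Espinoza, Thu afternoon→Marcus, Thu evening→Marcus, Fri morning→Ibarra, Fri afternoon→Ibarra, Fri evening→Ibarra, Sat morning→Espinoza, Sat afternoon→Marcus.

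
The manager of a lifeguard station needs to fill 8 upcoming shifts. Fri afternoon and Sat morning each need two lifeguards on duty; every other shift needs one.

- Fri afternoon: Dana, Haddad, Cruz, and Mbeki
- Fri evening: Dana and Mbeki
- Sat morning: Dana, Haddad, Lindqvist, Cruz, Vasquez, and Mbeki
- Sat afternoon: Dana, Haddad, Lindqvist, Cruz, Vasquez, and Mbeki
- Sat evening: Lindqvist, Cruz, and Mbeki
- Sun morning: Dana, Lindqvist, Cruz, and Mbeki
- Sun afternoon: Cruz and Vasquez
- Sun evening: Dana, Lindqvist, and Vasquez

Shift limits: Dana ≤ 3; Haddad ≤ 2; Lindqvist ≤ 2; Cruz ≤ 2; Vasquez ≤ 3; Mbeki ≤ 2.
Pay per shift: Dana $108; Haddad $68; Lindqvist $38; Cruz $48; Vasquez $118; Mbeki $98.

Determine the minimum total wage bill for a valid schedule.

$720

Picking the cheapest available lifeguard for each shift independently would cost $500, but that ignores the shift limits.
An optimal schedule: Fri afternoon→Haddad+Mbeki, Fri evening→Mbeki, Sat morning→Haddad+Dana, Sat afternoon→Dana, Sat evening→Lindqvist, Sun morning→Cruz, Sun afternoon→Cruz, Sun evening→Lindqvist.
Total: 68 + 98 + 98 + 68 + 108 + 108 + 38 + 48 + 48 + 38 = $720.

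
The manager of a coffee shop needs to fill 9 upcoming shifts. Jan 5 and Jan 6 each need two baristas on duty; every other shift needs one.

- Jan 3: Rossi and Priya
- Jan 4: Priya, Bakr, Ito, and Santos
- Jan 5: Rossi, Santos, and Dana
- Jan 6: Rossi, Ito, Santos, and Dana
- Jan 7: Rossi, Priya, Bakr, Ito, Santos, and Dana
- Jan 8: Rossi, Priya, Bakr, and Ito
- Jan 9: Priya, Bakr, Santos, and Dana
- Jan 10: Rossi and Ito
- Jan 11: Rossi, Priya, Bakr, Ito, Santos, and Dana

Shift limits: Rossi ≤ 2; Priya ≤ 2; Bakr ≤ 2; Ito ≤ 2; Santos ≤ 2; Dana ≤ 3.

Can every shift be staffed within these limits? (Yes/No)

Yes

One valid schedule: Jan 3→Rossi, Jan 4→Priya, Jan 5→Santos+Dana, Jan 6→Ito+Santos, Jan 7→Bakr, Jan 8→Priya, Jan 9→Bakr, Jan 10→Rossi, Jan 11→Ito.
Loads: Rossi 2/2, Priya 2/2, Bakr 2/2, Ito 2/2, Santos 2/2, Dana 1/3 — all within limits.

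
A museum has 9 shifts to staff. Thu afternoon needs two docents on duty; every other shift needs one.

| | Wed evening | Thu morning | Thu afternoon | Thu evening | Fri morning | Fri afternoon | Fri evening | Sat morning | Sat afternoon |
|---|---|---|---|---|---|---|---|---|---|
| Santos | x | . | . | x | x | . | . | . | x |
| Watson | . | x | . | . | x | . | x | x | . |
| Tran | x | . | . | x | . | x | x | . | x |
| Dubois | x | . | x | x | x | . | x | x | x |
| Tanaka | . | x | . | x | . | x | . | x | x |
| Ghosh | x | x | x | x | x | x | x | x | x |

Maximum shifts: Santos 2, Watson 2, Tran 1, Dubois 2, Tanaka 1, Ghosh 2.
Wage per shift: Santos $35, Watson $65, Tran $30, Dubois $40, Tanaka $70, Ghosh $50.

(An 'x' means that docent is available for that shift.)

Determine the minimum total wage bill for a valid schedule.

$480

Thu afternoon can only be covered by Dubois and Ghosh, so that assignment is forced.
Picking the cheapest available docent for each shift independently would cost $365, but that ignores the shift limits.
An optimal schedule: Wed evening→Santos, Thu morning→Watson, Thu afternoon→Dubois+Ghosh, Thu evening→Tanaka, Fri morning→Santos, Fri afternoon→Tran, Fri evening→Watson, Sat morning→Dubois, Sat afternoon→Ghosh.
Total: 35 + 65 + 40 + 50 + 70 + 35 + 30 + 65 + 40 + 50 = $480.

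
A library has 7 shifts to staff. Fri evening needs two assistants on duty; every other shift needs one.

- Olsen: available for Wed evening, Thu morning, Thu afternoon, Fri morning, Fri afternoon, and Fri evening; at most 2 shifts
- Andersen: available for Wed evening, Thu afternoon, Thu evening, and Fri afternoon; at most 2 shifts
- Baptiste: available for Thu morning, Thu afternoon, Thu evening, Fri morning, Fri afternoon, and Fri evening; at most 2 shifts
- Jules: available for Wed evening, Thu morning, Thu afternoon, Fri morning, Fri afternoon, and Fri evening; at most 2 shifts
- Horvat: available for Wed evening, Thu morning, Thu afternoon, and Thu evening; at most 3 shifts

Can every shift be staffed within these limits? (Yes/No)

Yes

One valid schedule: Wed evening→Andersen, Thu morning→Baptiste, Thu afternoon→Jules, Thu evening→Andersen, Fri morning→Olsen, Fri afternoon→Jules, Fri evening→Olsen+Baptiste.
Loads: Olsen 2/2, Andersen 2/2, Baptiste 2/2, Jules 2/2, Horvat 0/3 — all within limits.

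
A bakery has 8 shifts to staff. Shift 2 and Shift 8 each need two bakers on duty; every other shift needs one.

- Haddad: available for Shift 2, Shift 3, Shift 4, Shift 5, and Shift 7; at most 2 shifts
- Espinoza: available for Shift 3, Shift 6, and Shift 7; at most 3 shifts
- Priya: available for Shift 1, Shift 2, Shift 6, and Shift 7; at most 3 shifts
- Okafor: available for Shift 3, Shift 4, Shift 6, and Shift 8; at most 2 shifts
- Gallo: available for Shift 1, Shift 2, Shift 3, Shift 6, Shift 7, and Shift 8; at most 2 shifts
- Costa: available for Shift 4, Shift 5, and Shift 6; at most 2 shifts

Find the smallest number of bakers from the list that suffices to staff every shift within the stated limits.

10 slots to fill and no one can take more than 3, so at least ⌈10/3⌉ = 4 bakers are needed.
No set of 4 bakers can cover every shift (each such set leaves at least one shift with no one available or exceeds a cap).
Haddad, Espinoza, Priya, Okafor, and Gallo alone can cover everything: Shift 1→Priya, Shift 2→Priya+Gallo, Shift 3→Espinoza, Shift 4→Haddad, Shift 5→Haddad, Shift 6→Espinoza, Shift 7→Espinoza, Shift 8→Okafor+Gallo.

5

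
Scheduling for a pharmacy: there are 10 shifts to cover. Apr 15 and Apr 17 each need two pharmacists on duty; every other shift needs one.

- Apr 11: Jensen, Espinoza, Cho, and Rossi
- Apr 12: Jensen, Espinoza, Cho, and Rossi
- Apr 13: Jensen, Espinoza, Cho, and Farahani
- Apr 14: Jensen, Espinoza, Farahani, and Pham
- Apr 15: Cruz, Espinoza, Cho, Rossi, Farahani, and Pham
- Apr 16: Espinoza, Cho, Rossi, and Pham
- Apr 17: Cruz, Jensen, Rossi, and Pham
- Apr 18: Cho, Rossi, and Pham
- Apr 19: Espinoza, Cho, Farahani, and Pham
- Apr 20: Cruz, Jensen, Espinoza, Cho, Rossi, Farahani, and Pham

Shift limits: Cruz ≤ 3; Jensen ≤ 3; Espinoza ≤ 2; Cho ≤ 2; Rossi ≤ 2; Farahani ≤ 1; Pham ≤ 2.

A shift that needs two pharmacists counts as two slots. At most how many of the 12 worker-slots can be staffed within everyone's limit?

12

Total capacity across all pharmacists is 3+3+2+2+2+1+2 = 15, and 12 slots are needed, so at most 12 can be filled.
An assignment achieving 12: Apr 11→Jensen, Apr 12→Jensen, Apr 13→Jensen, Apr 14→Espinoza, Apr 15→Cruz+Rossi, Apr 16→Espinoza, Apr 17→Cruz+Rossi, Apr 18→Cho, Apr 19→Cho, Apr 20→Cruz.
Loads: Cruz 3/3, Jensen 3/3, Espinoza 2/2, Cho 2/2, Rossi 2/2, Farahani 0/1, Pham 0/2.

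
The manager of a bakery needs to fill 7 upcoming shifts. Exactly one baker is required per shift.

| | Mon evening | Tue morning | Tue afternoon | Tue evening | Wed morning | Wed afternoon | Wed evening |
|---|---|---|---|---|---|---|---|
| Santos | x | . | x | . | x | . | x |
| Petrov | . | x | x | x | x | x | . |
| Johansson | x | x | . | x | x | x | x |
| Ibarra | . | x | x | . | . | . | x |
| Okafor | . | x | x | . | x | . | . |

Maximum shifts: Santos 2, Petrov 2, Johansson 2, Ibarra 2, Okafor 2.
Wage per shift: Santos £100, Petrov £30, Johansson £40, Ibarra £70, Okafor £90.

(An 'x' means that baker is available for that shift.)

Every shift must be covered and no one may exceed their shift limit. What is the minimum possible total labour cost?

£370

Picking the cheapest available baker for each shift independently would cost £230, but that ignores the shift limits.
An optimal schedule: Mon evening→Johansson, Tue morning→Ibarra, Tue afternoon→Ibarra, Tue evening→Petrov, Wed morning→Okafor, Wed afternoon→Petrov, Wed evening→Johansson.
Total: 40 + 70 + 70 + 30 + 90 + 30 + 40 = £370.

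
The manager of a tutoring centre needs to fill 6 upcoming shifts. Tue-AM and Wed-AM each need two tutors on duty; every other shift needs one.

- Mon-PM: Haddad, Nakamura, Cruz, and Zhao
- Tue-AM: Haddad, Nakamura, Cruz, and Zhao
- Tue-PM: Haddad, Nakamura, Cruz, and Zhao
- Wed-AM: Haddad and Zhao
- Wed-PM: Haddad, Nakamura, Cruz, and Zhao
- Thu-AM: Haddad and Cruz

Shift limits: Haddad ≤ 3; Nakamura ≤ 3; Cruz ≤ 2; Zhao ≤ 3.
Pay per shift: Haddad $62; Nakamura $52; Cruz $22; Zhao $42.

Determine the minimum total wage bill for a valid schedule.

$336

Wed-AM can only be covered by Haddad and Zhao, so that assignment is forced.
Picking the cheapest available tutor for each shift independently would cost $256, but that ignores the shift limits.
An optimal schedule: Mon-PM→Cruz, Tue-AM→Zhao+Nakamura, Tue-PM→Zhao, Wed-AM→Zhao+Haddad, Wed-PM→Nakamura, Thu-AM→Cruz.
Total: 22 + 42 + 52 + 42 + 42 + 62 + 52 + 22 = $336.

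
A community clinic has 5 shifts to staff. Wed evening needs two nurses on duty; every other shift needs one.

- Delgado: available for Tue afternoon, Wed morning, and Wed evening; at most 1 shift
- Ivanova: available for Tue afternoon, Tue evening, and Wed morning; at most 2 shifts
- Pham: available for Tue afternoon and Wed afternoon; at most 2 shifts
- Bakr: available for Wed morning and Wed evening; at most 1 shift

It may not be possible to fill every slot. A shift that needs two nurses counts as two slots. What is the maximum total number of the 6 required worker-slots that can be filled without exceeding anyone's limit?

Total capacity across all nurses is 1+2+2+1 = 6, and 6 slots are needed, so at most 6 can be filled.
An assignment achieving 6: Tue afternoon→Pham, Tue evening→Ivanova, Wed morning→Ivanova, Wed afternoon→Pham, Wed evening→Delgado+Bakr.
Loads: Delgado 1/1, Ivanova 2/2, Pham 2/2, Bakr 1/1.

6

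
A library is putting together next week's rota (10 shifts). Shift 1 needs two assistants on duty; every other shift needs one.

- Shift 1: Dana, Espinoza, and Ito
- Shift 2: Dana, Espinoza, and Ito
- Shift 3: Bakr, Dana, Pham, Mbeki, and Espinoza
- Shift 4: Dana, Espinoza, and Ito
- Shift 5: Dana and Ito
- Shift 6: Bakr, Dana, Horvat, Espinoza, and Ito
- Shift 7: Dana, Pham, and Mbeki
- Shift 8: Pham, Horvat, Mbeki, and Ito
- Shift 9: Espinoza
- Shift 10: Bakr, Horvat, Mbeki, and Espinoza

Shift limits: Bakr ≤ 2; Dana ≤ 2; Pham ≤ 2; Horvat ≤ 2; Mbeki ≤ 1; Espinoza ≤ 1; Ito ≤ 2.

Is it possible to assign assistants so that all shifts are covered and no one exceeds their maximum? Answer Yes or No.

Total capacity is 12 and 11 slots are needed, so capacity alone doesn't rule it out.
Shifts {Shift 1, Shift 2, Shift 4, Shift 5, Shift 9} need 6 worker-slots in total, but the assistants available for any of those shifts (Dana, Espinoza, and Ito) can supply at most 5 among them. So no valid schedule exists.

No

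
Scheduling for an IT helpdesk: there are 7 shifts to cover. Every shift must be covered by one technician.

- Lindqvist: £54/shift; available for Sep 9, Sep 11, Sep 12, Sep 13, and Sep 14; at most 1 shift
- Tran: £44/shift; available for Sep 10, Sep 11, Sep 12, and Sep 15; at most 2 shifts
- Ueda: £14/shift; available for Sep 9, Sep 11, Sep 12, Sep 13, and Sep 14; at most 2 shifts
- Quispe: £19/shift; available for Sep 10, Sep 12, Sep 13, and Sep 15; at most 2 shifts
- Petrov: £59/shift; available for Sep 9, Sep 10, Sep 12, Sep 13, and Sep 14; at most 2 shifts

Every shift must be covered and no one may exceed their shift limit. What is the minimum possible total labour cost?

£208

Picking the cheapest available technician for each shift independently would cost £108, but that ignores the shift limits.
An optimal schedule: Sep 9→Lindqvist, Sep 10→Tran, Sep 11→Ueda, Sep 12→Quispe, Sep 13→Quispe, Sep 14→Ueda, Sep 15→Tran.
Total: 54 + 44 + 14 + 19 + 19 + 14 + 44 = £208.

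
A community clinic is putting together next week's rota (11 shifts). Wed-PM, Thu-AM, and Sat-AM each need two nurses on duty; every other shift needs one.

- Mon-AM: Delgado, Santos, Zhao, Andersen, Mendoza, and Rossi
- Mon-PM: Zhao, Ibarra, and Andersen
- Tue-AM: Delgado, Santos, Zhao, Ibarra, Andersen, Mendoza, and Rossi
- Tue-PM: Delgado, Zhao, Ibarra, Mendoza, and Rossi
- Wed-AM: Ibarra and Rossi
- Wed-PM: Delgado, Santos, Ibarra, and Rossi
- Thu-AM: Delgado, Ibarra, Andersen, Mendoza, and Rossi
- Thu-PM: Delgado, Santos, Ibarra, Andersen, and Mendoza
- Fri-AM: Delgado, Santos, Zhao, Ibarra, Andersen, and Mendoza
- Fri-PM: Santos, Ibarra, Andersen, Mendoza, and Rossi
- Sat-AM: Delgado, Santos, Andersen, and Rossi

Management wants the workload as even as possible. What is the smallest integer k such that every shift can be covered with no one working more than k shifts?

2

With 7 nurses and 14 worker-slots to fill, someone must work at least ⌈14/7⌉ = 2 shifts, so k ≥ 2.
k = 2 works: Mon-AM→Santos, Mon-PM→Zhao, Tue-AM→Mendoza, Tue-PM→Delgado, Wed-AM→Ibarra, Wed-PM→Ibarra+Rossi, Thu-AM→Andersen+Mendoza, Thu-PM→Delgado, Fri-AM→Zhao, Fri-PM→Santos, Sat-AM→Andersen+Rossi.
Loads: Delgado 2, Santos 2, Zhao 2, Ibarra 2, Andersen 2, Mendoza 2, Rossi 2 — all ≤ 2.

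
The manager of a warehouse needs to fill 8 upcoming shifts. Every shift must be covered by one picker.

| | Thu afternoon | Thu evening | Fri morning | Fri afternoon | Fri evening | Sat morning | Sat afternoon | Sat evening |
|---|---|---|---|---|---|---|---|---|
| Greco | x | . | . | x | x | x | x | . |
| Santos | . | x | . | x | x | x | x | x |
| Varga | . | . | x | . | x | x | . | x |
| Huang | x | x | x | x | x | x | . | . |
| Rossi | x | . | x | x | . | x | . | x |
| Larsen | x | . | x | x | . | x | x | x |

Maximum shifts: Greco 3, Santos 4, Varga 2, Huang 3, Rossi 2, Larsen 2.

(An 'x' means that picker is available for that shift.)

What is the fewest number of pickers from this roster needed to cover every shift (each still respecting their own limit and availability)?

3

8 slots to fill and no one can take more than 4, so at least ⌈8/4⌉ = 2 pickers are needed.
Any 2 pickers together have capacity at most 4+3 = 7 < 8 slots, so 2 can never suffice.
Greco, Santos, and Varga alone can cover everything: Thu afternoon→Greco, Thu evening→Santos, Fri morning→Varga, Fri afternoon→Greco, Fri evening→Santos, Sat morning→Santos, Sat afternoon→Greco, Sat evening→Santos.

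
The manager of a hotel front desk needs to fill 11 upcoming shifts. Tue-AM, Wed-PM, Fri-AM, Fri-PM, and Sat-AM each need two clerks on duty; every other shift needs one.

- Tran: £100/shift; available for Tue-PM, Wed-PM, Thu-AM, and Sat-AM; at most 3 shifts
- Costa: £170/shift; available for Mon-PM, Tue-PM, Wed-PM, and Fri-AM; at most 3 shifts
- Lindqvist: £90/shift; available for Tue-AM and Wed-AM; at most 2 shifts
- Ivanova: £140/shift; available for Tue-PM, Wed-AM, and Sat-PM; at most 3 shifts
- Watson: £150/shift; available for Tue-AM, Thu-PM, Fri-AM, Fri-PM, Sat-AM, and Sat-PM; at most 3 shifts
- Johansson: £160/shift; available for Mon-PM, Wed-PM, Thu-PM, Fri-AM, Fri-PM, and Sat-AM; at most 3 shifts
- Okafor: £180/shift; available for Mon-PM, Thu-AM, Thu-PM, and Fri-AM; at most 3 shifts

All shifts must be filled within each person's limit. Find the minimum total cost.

Tue-AM can only be covered by Lindqvist and Watson, so that assignment is forced.
Fri-PM can only be covered by Watson and Johansson, so that assignment is forced.
Picking the cheapest available clerk for each shift independently would cost £2110, but that ignores the shift limits.
An optimal schedule: Mon-PM→Costa, Tue-AM→Lindqvist+Watson, Tue-PM→Ivanova, Wed-AM→Lindqvist, Wed-PM→Tran+Costa, Thu-AM→Tran, Thu-PM→Watson, Fri-AM→Johansson+Costa, Fri-PM→Watson+Johansson, Sat-AM→Tran+Johansson, Sat-PM→Ivanova.
Total: 170 + 90 + 150 + 140 + 90 + 100 + 170 + 100 + 150 + 160 + 170 + 150 + 160 + 100 + 160 + 140 = £2200.

£2200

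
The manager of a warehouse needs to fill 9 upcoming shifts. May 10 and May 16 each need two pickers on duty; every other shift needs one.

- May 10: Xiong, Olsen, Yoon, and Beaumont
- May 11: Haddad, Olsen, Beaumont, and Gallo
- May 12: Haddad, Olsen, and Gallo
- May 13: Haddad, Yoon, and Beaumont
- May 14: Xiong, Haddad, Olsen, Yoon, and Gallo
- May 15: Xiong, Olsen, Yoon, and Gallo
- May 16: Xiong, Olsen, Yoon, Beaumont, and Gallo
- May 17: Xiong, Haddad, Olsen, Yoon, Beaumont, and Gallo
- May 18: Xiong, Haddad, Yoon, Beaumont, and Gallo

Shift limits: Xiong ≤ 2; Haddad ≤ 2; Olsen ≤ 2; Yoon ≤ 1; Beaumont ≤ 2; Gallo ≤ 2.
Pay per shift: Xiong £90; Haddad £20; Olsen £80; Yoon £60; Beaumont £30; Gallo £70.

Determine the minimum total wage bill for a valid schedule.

Picking the cheapest available picker for each shift independently would cost £360, but that ignores the shift limits.
An optimal schedule: May 10→Olsen+Beaumont, May 11→Olsen, May 12→Haddad, May 13→Haddad, May 14→Xiong, May 15→Xiong, May 16→Beaumont+Gallo, May 17→Gallo, May 18→Yoon.
Total: 80 + 30 + 80 + 20 + 20 + 90 + 90 + 30 + 70 + 70 + 60 = £640.

£640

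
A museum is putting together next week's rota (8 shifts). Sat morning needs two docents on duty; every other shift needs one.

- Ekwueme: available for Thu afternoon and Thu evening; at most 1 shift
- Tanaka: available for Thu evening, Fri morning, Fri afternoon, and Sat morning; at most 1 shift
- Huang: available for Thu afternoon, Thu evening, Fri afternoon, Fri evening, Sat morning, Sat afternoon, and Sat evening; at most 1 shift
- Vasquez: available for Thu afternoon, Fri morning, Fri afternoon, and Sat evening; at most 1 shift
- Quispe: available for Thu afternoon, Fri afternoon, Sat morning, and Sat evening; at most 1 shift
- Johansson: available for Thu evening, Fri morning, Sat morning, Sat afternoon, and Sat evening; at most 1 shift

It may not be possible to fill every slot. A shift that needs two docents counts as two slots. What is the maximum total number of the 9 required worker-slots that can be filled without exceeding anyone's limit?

Total capacity across all docents is 1+1+1+1+1+1 = 6, and 9 slots are needed, so at most 6 can be filled.
An assignment achieving 6: Thu afternoon→Ekwueme, Fri morning→Tanaka, Fri afternoon→Vasquez, Fri evening→Huang, Sat morning→Quispe, Sat afternoon→Johansson.
Loads: Ekwueme 1/1, Tanaka 1/1, Huang 1/1, Vasquez 1/1, Quispe 1/1, Johansson 1/1.

6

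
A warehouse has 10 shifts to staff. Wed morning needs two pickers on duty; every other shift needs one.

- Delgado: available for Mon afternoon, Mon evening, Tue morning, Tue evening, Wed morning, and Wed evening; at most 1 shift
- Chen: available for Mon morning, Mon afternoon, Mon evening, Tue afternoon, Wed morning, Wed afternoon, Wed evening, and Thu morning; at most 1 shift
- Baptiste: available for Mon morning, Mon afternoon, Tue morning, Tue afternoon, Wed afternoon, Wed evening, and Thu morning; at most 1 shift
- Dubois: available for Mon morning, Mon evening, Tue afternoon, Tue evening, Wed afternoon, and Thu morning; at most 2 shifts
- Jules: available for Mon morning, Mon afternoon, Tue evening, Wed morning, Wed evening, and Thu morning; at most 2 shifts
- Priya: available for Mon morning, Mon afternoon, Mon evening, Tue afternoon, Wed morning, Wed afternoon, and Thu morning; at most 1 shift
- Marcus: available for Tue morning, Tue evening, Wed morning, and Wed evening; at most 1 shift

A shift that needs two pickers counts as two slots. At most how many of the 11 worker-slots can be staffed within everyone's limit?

9

Total capacity across all pickers is 1+1+1+2+2+1+1 = 9, and 11 slots are needed, so at most 9 can be filled.
An assignment achieving 9: Mon morning→Jules, Mon afternoon→Jules, Mon evening→Chen, Tue morning→Delgado, Tue afternoon→Baptiste, Tue evening→Dubois, Wed morning→Priya+Marcus, Wed afternoon→Dubois.
Loads: Delgado 1/1, Chen 1/1, Baptiste 1/1, Dubois 2/2, Jules 2/2, Priya 1/1, Marcus 1/1.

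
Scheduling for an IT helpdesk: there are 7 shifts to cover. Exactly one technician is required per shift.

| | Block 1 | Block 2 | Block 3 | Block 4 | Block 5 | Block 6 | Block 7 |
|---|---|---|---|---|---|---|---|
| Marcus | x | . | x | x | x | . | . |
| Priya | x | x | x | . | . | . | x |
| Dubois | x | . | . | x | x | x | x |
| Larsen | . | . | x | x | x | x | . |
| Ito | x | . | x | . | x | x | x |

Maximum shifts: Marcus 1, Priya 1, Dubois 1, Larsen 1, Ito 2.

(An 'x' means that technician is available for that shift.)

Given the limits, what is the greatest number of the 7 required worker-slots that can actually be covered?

Total capacity across all technicians is 1+1+1+1+2 = 6, and 7 slots are needed, so at most 6 can be filled.
An assignment achieving 6: Block 1→Ito, Block 2→Priya, Block 3→Larsen, Block 4→Marcus, Block 6→Dubois, Block 7→Ito.
Loads: Marcus 1/1, Priya 1/1, Dubois 1/1, Larsen 1/1, Ito 2/2.

6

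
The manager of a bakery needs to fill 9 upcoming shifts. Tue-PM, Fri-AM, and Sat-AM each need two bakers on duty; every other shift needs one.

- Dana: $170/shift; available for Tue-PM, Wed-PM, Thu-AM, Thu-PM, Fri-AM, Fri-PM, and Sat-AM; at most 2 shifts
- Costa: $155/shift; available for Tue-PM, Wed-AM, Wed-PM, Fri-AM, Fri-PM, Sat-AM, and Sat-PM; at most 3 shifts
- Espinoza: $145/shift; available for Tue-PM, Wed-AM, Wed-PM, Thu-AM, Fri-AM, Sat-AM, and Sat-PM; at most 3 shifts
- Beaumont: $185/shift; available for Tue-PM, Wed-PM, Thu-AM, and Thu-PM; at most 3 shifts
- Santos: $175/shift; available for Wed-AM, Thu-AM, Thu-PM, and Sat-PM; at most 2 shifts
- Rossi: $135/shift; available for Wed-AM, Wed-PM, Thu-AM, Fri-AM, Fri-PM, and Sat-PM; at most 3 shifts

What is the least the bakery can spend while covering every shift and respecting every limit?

$1820

Picking the cheapest available baker for each shift independently would cost $1725, but that ignores the shift limits.
An optimal schedule: Tue-PM→Espinoza+Costa, Wed-AM→Rossi, Wed-PM→Espinoza, Thu-AM→Santos, Thu-PM→Dana, Fri-AM→Costa+Dana, Fri-PM→Rossi, Sat-AM→Espinoza+Costa, Sat-PM→Rossi.
Total: 145 + 155 + 135 + 145 + 175 + 170 + 155 + 170 + 135 + 145 + 155 + 135 = $1820.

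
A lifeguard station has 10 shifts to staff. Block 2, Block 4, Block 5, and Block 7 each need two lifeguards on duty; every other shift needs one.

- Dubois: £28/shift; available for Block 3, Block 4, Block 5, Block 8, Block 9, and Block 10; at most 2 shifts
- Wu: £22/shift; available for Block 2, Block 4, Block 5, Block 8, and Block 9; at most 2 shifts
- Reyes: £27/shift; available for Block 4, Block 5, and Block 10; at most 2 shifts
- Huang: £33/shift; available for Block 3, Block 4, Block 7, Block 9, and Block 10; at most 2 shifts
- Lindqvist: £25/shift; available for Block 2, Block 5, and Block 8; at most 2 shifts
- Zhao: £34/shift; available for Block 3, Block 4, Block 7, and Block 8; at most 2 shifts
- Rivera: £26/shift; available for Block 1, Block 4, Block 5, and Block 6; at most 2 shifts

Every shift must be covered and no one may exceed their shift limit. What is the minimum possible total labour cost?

£390

Block 1 can only be covered by Rivera, so that assignment is forced.
Block 2 can only be covered by Wu and Lindqvist, so that assignment is forced.
Block 6 can only be covered by Rivera, so that assignment is forced.
Picking the cheapest available lifeguard for each shift independently would cost £360, but that ignores the shift limits.
An optimal schedule: Block 1→Rivera, Block 2→Wu+Lindqvist, Block 3→Dubois, Block 4→Huang+Zhao, Block 5→Reyes+Lindqvist, Block 6→Rivera, Block 7→Huang+Zhao, Block 8→Wu, Block 9→Dubois, Block 10→Reyes.
Total: 26 + 22 + 25 + 28 + 33 + 34 + 27 + 25 + 26 + 33 + 34 + 22 + 28 + 27 = £390.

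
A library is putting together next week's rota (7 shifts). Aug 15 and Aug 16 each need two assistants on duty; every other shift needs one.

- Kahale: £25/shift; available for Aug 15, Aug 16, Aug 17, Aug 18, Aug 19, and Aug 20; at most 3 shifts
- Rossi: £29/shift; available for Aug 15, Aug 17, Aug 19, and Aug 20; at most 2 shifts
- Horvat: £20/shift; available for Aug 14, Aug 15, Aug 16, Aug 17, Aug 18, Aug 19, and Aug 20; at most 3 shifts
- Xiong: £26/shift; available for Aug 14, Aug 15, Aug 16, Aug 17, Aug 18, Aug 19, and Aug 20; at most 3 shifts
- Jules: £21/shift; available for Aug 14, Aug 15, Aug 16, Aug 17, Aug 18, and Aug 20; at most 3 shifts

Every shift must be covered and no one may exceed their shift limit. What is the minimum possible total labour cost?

£198

Picking the cheapest available assistant for each shift independently would cost £182, but that ignores the shift limits.
An optimal schedule: Aug 14→Horvat, Aug 15→Jules+Kahale, Aug 16→Jules+Kahale, Aug 17→Jules, Aug 18→Horvat, Aug 19→Horvat, Aug 20→Kahale.
Total: 20 + 21 + 25 + 21 + 25 + 21 + 20 + 20 + 25 = £198.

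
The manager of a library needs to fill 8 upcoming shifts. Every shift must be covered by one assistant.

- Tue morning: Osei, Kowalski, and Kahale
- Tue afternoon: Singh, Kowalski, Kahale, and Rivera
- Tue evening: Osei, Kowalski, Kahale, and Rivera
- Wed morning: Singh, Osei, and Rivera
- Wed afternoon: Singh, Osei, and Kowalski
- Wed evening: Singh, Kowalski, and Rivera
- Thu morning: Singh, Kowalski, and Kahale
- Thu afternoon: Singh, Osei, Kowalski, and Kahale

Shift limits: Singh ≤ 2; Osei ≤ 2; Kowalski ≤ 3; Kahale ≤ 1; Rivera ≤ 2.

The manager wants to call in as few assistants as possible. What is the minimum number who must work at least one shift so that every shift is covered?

8 slots to fill and no one can take more than 3, so at least ⌈8/3⌉ = 3 assistants are needed.
Any 3 assistants together have capacity at most 3+2+2 = 7 < 8 slots, so 3 can never suffice.
Singh, Osei, Kowalski, and Kahale alone can cover everything: Tue morning→Osei, Tue afternoon→Kowalski, Tue evening→Osei, Wed morning→Singh, Wed afternoon→Kowalski, Wed evening→Singh, Thu morning→Kowalski, Thu afternoon→Kahale.

4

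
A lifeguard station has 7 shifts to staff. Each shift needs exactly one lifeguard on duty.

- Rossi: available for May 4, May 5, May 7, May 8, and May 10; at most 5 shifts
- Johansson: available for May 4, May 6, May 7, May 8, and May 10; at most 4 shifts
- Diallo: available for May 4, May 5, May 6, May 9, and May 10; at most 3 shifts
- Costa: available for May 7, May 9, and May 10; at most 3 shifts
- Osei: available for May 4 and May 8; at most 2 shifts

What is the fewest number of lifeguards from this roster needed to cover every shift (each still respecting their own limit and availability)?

2

7 slots to fill and no one can take more than 5, so at least ⌈7/5⌉ = 2 lifeguards are needed.
Rossi and Diallo alone can cover everything: May 4→Rossi, May 5→Rossi, May 6→Diallo, May 7→Rossi, May 8→Rossi, May 9→Diallo, May 10→Rossi.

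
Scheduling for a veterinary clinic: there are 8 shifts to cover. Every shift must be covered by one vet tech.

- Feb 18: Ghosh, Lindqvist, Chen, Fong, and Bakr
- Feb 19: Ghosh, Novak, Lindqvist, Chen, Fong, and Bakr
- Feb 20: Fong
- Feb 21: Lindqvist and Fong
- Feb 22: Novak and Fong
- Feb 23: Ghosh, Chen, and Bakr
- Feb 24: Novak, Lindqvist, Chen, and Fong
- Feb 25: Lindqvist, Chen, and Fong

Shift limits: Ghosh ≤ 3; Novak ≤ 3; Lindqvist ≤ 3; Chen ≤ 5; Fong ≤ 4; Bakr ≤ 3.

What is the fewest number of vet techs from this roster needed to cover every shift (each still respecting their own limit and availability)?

2

8 slots to fill and no one can take more than 5, so at least ⌈8/5⌉ = 2 vet techs are needed.
Chen and Fong alone can cover everything: Feb 18→Chen, Feb 19→Chen, Feb 20→Fong, Feb 21→Fong, Feb 22→Fong, Feb 23→Chen, Feb 24→Chen, Feb 25→Chen.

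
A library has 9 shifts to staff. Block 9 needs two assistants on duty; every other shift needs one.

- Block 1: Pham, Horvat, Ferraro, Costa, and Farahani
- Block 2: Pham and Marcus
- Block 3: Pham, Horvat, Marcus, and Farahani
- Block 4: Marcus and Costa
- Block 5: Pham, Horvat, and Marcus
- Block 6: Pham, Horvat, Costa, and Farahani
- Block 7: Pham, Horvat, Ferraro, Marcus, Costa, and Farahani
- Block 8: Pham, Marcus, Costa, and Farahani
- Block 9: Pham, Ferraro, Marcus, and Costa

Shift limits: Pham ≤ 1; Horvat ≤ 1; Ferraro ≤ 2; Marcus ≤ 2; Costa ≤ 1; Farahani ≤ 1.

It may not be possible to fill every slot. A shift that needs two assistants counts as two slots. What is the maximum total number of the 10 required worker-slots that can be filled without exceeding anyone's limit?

8

Total capacity across all assistants is 1+1+2+2+1+1 = 8, and 10 slots are needed, so at most 8 can be filled.
An assignment achieving 8: Block 1→Ferraro, Block 2→Pham, Block 3→Marcus, Block 4→Marcus, Block 5→Horvat, Block 6→Costa, Block 8→Farahani, Block 9→Ferraro.
Loads: Pham 1/1, Horvat 1/1, Ferraro 2/2, Marcus 2/2, Costa 1/1, Farahani 1/1.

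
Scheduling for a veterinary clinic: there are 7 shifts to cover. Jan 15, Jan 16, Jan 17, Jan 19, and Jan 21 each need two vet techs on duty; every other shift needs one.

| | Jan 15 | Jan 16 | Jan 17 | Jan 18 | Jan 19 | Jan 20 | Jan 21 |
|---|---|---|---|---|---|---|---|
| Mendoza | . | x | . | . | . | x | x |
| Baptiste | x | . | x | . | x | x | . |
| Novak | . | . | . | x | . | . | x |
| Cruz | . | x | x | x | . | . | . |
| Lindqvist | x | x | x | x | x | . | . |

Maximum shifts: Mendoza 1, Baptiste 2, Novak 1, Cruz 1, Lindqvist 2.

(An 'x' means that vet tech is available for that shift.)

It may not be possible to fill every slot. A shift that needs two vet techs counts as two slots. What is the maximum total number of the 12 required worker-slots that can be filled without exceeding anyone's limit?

7

Total capacity across all vet techs is 1+2+1+1+2 = 7, and 12 slots are needed, so at most 7 can be filled.
An assignment achieving 7: Jan 15→Baptiste+Lindqvist, Jan 16→Cruz, Jan 19→Baptiste+Lindqvist, Jan 20→Mendoza, Jan 21→Novak.
Loads: Mendoza 1/1, Baptiste 2/2, Novak 1/1, Cruz 1/1, Lindqvist 2/2.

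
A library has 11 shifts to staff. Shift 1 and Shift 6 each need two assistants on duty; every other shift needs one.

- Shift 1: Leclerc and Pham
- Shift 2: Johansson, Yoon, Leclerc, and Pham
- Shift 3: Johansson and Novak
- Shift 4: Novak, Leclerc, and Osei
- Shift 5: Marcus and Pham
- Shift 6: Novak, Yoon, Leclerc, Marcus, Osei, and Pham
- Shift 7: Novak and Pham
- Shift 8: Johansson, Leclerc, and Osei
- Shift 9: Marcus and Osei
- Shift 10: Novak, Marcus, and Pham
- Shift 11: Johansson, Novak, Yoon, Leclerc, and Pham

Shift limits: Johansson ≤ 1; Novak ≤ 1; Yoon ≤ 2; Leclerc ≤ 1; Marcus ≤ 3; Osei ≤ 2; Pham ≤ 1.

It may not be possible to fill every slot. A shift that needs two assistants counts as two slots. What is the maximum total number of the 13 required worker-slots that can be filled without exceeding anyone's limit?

11

Total capacity across all assistants is 1+1+2+1+3+2+1 = 11, and 13 slots are needed, so at most 11 can be filled.
An assignment achieving 11: Shift 1→Leclerc+Pham, Shift 2→Yoon, Shift 3→Johansson, Shift 4→Osei, Shift 5→Marcus, Shift 7→Novak, Shift 8→Osei, Shift 9→Marcus, Shift 10→Marcus, Shift 11→Yoon.
Loads: Johansson 1/1, Novak 1/1, Yoon 2/2, Leclerc 1/1, Marcus 3/3, Osei 2/2, Pham 1/1.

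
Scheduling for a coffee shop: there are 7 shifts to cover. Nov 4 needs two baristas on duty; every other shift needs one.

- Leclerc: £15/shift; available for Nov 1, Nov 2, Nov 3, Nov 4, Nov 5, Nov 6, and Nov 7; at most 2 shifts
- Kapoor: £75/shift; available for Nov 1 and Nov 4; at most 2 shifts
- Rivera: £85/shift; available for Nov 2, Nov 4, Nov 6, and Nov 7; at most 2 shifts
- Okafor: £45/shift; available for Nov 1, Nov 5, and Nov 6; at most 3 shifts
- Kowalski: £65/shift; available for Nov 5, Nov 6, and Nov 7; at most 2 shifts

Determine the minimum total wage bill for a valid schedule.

Nov 3 can only be covered by Leclerc, so that assignment is forced.
Picking the cheapest available barista for each shift independently would cost £180, but that ignores the shift limits.
An optimal schedule: Nov 1→Okafor, Nov 2→Leclerc, Nov 3→Leclerc, Nov 4→Kapoor+Rivera, Nov 5→Okafor, Nov 6→Okafor, Nov 7→Kowalski.
Total: 45 + 15 + 15 + 75 + 85 + 45 + 45 + 65 = £390.

£390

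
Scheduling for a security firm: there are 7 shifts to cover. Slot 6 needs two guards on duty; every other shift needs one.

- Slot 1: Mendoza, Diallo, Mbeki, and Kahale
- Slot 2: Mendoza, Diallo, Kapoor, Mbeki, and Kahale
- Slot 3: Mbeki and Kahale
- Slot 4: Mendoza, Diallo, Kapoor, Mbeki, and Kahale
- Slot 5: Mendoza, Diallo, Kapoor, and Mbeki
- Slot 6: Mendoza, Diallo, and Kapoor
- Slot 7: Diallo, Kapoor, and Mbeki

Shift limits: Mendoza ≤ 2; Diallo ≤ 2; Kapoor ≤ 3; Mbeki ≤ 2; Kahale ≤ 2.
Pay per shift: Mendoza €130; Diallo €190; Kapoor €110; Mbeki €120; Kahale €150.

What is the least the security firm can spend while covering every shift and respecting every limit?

€980

Picking the cheapest available guard for each shift independently would cost €920, but that ignores the shift limits.
An optimal schedule: Slot 1→Mbeki, Slot 2→Mendoza, Slot 3→Mbeki, Slot 4→Kahale, Slot 5→Kapoor, Slot 6→Kapoor+Mendoza, Slot 7→Kapoor.
Total: 120 + 130 + 120 + 150 + 110 + 110 + 130 + 110 = €980.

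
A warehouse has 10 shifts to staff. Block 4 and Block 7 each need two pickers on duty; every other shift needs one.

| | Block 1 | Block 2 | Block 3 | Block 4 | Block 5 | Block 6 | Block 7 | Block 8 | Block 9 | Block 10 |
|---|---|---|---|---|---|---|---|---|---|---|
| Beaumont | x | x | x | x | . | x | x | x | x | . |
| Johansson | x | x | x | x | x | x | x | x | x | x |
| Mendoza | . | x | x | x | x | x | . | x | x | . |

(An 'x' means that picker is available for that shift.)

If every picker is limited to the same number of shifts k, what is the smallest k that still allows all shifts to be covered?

4

With 3 pickers and 12 worker-slots to fill, someone must work at least ⌈12/3⌉ = 4 shifts, so k ≥ 4.
k = 4 works: Block 1→Beaumont, Block 2→Beaumont, Block 3→Beaumont, Block 4→Johansson+Mendoza, Block 5→Johansson, Block 6→Mendoza, Block 7→Beaumont+Johansson, Block 8→Mendoza, Block 9→Mendoza, Block 10→Johansson.
Loads: Beaumont 4, Johansson 4, Mendoza 4 — all ≤ 4.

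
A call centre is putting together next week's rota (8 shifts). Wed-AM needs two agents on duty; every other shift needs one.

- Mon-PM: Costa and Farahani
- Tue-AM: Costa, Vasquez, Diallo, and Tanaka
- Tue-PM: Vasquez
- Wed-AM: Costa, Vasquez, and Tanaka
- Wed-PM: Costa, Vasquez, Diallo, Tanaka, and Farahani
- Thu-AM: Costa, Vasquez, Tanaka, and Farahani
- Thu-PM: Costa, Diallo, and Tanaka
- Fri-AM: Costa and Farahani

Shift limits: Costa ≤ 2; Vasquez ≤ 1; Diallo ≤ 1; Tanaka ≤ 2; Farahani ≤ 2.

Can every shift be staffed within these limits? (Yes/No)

No

Total capacity is 2+1+1+2+2 = 8 but 9 worker-slots are needed — infeasible.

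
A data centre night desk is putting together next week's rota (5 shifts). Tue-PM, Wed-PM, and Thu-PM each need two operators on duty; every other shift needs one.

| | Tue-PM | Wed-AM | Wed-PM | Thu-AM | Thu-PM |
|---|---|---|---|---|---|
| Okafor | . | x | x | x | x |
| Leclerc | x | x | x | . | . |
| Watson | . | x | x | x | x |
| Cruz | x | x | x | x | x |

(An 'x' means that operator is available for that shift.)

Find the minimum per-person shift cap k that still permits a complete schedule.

2

With 4 operators and 8 worker-slots to fill, someone must work at least ⌈8/4⌉ = 2 shifts, so k ≥ 2.
k = 2 works: Tue-PM→Leclerc+Cruz, Wed-AM→Leclerc, Wed-PM→Watson+Cruz, Thu-AM→Okafor, Thu-PM→Okafor+Watson.
Loads: Okafor 2, Leclerc 2, Watson 2, Cruz 2 — all ≤ 2.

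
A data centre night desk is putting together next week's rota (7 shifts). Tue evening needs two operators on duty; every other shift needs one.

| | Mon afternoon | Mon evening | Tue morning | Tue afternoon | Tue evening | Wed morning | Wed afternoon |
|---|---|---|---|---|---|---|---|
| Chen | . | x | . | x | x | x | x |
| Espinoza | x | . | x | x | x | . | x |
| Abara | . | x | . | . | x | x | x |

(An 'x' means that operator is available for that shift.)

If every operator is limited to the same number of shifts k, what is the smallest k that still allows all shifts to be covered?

With 3 operators and 8 worker-slots to fill, someone must work at least ⌈8/3⌉ = 3 shifts, so k ≥ 3.
k = 3 works: Mon afternoon→Espinoza, Mon evening→Chen, Tue morning→Espinoza, Tue afternoon→Chen, Tue evening→Espinoza+Abara, Wed morning→Chen, Wed afternoon→Abara.
Loads: Chen 3, Espinoza 3, Abara 2 — all ≤ 3.

3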